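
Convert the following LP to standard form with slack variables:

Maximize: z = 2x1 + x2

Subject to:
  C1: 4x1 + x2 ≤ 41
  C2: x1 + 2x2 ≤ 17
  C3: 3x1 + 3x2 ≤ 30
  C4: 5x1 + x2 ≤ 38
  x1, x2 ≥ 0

max z = 2x1 + x2

s.t.
  4x1 + x2 + s1 = 41
  x1 + 2x2 + s2 = 17
  3x1 + 3x2 + s3 = 30
  5x1 + x2 + s4 = 38
  x1, x2, s1, s2, s3, s4 ≥ 0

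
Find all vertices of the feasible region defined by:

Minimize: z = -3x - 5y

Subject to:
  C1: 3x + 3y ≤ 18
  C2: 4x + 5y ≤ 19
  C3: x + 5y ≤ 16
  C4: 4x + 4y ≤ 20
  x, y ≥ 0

(0, 0), (4.75, 0), (1, 3), (0, 3.2)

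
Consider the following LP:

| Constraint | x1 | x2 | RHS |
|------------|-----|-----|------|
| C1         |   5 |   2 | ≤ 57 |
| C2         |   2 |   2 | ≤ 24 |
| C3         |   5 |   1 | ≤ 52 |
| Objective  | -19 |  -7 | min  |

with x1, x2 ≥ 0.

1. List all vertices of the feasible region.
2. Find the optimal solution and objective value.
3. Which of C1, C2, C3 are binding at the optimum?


1. (0, 0), (10.4, 0), (10, 2), (0, 12)
2. x1 = 10, x2 = 2, z = -204
3. C2, C3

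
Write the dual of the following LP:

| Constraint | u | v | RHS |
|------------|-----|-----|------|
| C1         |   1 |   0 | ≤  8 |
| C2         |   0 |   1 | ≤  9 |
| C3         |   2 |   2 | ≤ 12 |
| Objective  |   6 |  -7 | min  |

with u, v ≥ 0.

Primal min cᵀx s.t. Ax ≤ b, x ≥ 0  →  Dual max −bᵀy s.t. Aᵀy ≥ −c, y ≥ 0.

Maximize: z = -8y1 - 9y2 - 12y3

Subject to:
  y1 + 2y3 ≥ -6
  y2 + 2y3 ≥ 7
  y1, y2, y3 ≥ 0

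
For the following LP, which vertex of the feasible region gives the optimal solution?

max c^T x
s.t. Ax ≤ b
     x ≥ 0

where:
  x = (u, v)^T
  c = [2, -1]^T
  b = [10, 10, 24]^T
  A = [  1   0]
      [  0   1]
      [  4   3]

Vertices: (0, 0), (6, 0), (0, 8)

Evaluate the objective at each vertex of the feasible region:
  z(0, 0) = 0
  z(6, 0) = 12  ←
  z(0, 8) = -8
The maximum is at u = 6, v = 0.

(6, 0)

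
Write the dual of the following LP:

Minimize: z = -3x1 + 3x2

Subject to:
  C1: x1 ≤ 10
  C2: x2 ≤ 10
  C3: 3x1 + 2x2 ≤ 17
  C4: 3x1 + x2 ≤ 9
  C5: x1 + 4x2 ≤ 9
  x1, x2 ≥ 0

Primal min cᵀx s.t. Ax ≤ b, x ≥ 0  →  Dual max −bᵀy s.t. Aᵀy ≥ −c, y ≥ 0.

Maximize: z = -10y1 - 10y2 - 17y3 - 9y4 - 9y5

Subject to:
  y1 + 3y3 + 3y4 + y5 ≥ 3
  y2 + 2y3 + y4 + 4y5 ≥ -3
  y1, y2, y3, y4, y5 ≥ 0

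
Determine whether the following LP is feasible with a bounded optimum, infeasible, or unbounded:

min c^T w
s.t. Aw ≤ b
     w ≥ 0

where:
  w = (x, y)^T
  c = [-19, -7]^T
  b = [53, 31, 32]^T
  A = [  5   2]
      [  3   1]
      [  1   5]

Feasible with a bounded optimal solution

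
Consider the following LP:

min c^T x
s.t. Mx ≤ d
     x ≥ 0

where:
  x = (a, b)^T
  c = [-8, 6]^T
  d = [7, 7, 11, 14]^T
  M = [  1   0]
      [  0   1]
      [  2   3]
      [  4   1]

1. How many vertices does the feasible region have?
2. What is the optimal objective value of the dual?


1. 4
2. -28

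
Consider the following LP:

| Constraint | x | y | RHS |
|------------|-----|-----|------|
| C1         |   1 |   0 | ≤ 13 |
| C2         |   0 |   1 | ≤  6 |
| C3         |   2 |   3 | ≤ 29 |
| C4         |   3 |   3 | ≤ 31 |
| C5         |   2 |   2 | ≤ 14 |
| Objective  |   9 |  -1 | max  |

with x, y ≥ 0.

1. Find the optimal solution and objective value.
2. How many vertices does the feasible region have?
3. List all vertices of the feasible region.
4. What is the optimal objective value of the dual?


1. x = 7, y = 0, z = 63
2. 4
3. (0, 0), (7, 0), (1, 6), (0, 6)
4. 63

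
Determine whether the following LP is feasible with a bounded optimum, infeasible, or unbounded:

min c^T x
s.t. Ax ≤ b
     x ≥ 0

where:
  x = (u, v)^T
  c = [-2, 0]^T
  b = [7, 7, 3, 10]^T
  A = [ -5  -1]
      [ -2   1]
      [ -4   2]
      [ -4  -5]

Unbounded (objective can decrease without bound)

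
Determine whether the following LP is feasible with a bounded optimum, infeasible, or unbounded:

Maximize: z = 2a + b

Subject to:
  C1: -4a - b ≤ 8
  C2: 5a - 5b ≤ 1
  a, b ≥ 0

Unbounded (objective can increase without bound)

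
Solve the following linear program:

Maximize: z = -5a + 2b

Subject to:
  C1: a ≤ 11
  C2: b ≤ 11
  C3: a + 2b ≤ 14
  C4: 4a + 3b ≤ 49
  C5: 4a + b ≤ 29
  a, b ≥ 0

Evaluate the objective at each vertex of the feasible region:
  z(0, 0) = 0
  z(7.25, 0) = -36.25
  z(6.286, 3.857) = -23.71
  z(0, 7) = 14  ←
The maximum is at a = 0, b = 7.

a = 0, b = 7, z = 14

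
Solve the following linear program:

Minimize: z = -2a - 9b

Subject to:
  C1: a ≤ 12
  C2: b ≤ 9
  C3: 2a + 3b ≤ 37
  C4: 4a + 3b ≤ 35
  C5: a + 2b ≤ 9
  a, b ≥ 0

Evaluate the objective at each vertex of the feasible region:
  z(0, 0) = 0
  z(8.75, 0) = -17.5
  z(8.6, 0.2) = -19
  z(0, 4.5) = -40.5  ←
The minimum is at a = 0, b = 4.5.

a = 0, b = 4.5, z = -40.5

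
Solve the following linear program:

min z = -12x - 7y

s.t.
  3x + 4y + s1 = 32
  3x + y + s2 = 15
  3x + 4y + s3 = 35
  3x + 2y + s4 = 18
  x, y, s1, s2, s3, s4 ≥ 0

Evaluate the objective at each vertex of the feasible region:
  z(0, 0) = 0
  z(5, 0) = -60
  z(4, 3) = -69  ←
  z(1.333, 7) = -65
  z(0, 8) = -56
The minimum is at x = 4, y = 3.

x = 4, y = 3, z = -69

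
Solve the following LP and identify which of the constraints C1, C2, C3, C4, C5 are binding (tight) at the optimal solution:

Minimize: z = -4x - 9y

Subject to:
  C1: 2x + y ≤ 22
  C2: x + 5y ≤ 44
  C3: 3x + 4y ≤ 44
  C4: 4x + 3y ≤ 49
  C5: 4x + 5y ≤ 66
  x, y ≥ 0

At x = 4, y = 8, compute slack b - a·x for each constraint:
  C1: 22 − 16 = 6  (slack)
  C2: 44 − 44 = 0  (binding)
  C3: 44 − 44 = 0  (binding)
  C4: 49 − 40 = 9  (slack)
  C5: 66 − 56 = 10  (slack)

Optimal: x = 4, y = 8
Binding: C2, C3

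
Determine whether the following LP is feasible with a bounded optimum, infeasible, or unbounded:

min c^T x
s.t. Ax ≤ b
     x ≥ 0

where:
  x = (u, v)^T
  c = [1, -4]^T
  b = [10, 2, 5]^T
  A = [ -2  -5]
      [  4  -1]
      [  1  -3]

Unbounded (objective can decrease without bound)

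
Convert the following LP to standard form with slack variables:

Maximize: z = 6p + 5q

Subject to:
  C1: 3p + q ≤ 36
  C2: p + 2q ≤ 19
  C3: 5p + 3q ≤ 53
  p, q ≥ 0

max z = 6p + 5q

s.t.
  3p + q + s1 = 36
  p + 2q + s2 = 19
  5p + 3q + s3 = 53
  p, q, s1, s2, s3 ≥ 0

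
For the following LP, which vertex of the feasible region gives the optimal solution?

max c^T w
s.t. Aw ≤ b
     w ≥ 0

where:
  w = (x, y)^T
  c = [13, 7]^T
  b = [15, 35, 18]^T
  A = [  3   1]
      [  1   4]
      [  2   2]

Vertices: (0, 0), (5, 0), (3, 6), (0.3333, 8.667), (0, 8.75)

Evaluate the objective at each vertex of the feasible region:
  z(0, 0) = 0
  z(5, 0) = 65
  z(3, 6) = 81  ←
  z(0.3333, 8.667) = 65
  z(0, 8.75) = 61.25
The maximum is at x = 3, y = 6.

(3, 6)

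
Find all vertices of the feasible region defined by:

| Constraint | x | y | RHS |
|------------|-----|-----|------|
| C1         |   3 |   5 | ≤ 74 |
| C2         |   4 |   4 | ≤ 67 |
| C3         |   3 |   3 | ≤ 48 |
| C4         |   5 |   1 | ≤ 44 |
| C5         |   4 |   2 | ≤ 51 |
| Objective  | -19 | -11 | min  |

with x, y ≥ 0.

(0, 0), (8.8, 0), (7, 9), (3, 13), (0, 14.8)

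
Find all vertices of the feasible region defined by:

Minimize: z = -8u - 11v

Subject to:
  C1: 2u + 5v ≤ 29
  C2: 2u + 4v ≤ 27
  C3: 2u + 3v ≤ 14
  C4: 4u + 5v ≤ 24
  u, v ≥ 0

(0, 0), (6, 0), (1, 4), (0, 4.667)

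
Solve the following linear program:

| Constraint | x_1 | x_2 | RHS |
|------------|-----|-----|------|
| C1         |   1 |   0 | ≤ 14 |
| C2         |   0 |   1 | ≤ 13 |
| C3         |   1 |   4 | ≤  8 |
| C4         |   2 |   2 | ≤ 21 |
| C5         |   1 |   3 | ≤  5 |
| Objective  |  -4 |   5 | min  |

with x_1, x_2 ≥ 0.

Evaluate the objective at each vertex of the feasible region:
  z(0, 0) = 0
  z(5, 0) = -20  ←
  z(0, 1.667) = 8.333
The minimum is at x_1 = 5, x_2 = 0.

x_1 = 5, x_2 = 0, z = -20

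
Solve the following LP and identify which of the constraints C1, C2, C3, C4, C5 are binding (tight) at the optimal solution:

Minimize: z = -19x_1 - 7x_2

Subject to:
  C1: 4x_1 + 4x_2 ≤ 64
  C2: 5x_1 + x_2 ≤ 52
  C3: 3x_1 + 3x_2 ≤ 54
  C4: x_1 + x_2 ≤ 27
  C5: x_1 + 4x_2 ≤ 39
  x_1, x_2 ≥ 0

At x_1 = 9, x_2 = 7, compute slack b - a·x for each constraint:
  C1: 64 − 64 = 0  (binding)
  C2: 52 − 52 = 0  (binding)
  C3: 54 − 48 = 6  (slack)
  C4: 27 − 16 = 11  (slack)
  C5: 39 − 37 = 2  (slack)

Optimal: x_1 = 9, x_2 = 7
Binding: C1, C2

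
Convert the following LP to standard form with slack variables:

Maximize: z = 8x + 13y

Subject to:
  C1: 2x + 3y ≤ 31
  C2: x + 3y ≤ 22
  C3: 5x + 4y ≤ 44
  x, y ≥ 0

max z = 8x + 13y

s.t.
  2x + 3y + s1 = 31
  x + 3y + s2 = 22
  5x + 4y + s3 = 44
  x, y, s1, s2, s3 ≥ 0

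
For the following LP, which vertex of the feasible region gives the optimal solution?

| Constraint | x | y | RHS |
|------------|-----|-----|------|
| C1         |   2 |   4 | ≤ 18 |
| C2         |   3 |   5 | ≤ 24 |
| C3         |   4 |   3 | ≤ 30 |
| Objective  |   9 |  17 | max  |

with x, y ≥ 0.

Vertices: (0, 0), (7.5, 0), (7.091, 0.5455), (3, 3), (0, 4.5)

Evaluate the objective at each vertex of the feasible region:
  z(0, 0) = 0
  z(7.5, 0) = 67.5
  z(7.091, 0.5455) = 73.09
  z(3, 3) = 78  ←
  z(0, 4.5) = 76.5
The maximum is at x = 3, y = 3.

(3, 3)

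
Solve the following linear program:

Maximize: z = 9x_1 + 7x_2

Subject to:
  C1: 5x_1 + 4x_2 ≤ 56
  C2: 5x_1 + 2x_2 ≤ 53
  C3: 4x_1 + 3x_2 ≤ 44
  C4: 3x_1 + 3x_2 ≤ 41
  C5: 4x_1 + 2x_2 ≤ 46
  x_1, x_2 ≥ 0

Evaluate the objective at each vertex of the feasible region:
  z(0, 0) = 0
  z(10.6, 0) = 95.4
  z(10.14, 1.143) = 99.29
  z(8, 4) = 100  ←
  z(1.333, 12.33) = 98.33
  z(0, 13.67) = 95.67
The maximum is at x_1 = 8, x_2 = 4.

x_1 = 8, x_2 = 4, z = 100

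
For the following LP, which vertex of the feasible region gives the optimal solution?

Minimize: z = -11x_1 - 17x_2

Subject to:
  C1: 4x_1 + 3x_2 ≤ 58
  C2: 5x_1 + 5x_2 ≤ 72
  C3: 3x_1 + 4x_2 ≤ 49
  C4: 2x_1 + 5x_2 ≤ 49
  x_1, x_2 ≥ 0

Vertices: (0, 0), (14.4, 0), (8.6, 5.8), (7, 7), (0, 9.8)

Evaluate the objective at each vertex of the feasible region:
  z(0, 0) = 0
  z(14.4, 0) = -158.4
  z(8.6, 5.8) = -193.2
  z(7, 7) = -196  ←
  z(0, 9.8) = -166.6
The minimum is at x_1 = 7, x_2 = 7.

(7, 7)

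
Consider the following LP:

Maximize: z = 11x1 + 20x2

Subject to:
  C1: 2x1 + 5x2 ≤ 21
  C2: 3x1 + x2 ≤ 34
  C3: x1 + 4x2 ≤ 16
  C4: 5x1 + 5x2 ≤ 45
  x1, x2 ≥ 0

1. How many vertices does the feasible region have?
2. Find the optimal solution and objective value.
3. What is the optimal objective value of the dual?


1. 5
2. x1 = 8, x2 = 1, z = 108
3. 108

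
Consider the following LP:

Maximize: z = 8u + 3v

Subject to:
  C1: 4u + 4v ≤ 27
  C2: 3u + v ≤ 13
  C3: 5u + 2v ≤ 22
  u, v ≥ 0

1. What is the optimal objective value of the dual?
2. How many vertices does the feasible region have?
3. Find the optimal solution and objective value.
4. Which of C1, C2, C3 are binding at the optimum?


1. 35
2. 5
3. u = 4, v = 1, z = 35
4. C2, C3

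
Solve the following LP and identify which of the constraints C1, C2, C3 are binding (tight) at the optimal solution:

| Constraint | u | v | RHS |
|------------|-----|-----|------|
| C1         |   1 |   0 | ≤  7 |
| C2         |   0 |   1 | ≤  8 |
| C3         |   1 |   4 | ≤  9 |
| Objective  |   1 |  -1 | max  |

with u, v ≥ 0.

At u = 7, v = 0, compute slack b - a·x for each constraint:
  C1: 7 − 7 = 0  (binding)
  C2: 8 − 0 = 8  (slack)
  C3: 9 − 7 = 2  (slack)

Optimal: u = 7, v = 0
Binding: C1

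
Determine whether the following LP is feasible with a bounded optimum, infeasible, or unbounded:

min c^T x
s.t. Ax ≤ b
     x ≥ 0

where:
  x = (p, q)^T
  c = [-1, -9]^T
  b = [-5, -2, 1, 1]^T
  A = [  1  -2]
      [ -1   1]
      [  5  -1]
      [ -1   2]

Infeasible (no feasible solution exists)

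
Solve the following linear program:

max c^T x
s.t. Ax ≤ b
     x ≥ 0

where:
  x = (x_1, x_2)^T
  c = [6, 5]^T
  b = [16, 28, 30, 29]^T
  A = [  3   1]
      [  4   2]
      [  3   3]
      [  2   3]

Evaluate the objective at each vertex of the feasible region:
  z(0, 0) = 0
  z(5.333, 0) = 32
  z(3, 7) = 53  ←
  z(1, 9) = 51
  z(0, 9.667) = 48.33
The maximum is at x_1 = 3, x_2 = 7.

x_1 = 3, x_2 = 7, z = 53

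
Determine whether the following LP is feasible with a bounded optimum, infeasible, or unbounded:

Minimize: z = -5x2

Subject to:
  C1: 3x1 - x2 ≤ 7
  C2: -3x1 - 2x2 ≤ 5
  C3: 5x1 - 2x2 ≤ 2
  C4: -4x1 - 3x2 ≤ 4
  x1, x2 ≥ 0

Unbounded (objective can decrease without bound)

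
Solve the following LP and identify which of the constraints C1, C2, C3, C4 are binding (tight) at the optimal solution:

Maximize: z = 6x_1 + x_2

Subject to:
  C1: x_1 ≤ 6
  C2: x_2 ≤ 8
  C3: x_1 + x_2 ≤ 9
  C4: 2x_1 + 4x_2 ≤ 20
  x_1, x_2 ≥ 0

At x_1 = 6, x_2 = 2, compute slack b - a·x for each constraint:
  C1: 6 − 6 = 0  (binding)
  C2: 8 − 2 = 6  (slack)
  C3: 9 − 8 = 1  (slack)
  C4: 20 − 20 = 0  (binding)

Optimal: x_1 = 6, x_2 = 2
Binding: C1, C4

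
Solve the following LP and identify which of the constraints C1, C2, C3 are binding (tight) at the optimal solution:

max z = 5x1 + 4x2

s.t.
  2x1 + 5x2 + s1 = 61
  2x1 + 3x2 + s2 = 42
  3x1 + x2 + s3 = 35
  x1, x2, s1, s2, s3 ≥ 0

At x1 = 9, x2 = 8, compute slack b - a·x for each constraint:
  C1: 61 − 58 = 3  (slack)
  C2: 42 − 42 = 0  (binding)
  C3: 35 − 35 = 0  (binding)

Optimal: x1 = 9, x2 = 8
Binding: C2, C3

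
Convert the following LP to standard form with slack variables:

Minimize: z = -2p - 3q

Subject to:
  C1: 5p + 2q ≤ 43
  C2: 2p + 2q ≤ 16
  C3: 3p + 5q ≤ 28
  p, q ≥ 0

min z = -2p - 3q

s.t.
  5p + 2q + s1 = 43
  2p + 2q + s2 = 16
  3p + 5q + s3 = 28
  p, q, s1, s2, s3 ≥ 0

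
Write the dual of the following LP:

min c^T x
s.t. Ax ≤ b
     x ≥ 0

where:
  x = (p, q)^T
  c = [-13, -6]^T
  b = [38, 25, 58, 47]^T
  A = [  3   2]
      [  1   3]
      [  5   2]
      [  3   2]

Primal min cᵀx s.t. Ax ≤ b, x ≥ 0  →  Dual max −bᵀy s.t. Aᵀy ≥ −c, y ≥ 0.

Maximize: z = -38y1 - 25y2 - 58y3 - 47y4

Subject to:
  3y1 + y2 + 5y3 + 3y4 ≥ 13
  2y1 + 3y2 + 2y3 + 2y4 ≥ 6
  y1, y2, y3, y4 ≥ 0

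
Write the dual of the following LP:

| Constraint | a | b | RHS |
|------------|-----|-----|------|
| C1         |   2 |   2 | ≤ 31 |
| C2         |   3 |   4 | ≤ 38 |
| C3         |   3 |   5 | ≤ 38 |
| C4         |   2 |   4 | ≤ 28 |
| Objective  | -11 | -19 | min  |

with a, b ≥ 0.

Primal min cᵀx s.t. Ax ≤ b, x ≥ 0  →  Dual max −bᵀy s.t. Aᵀy ≥ −c, y ≥ 0.

Maximize: z = -31y1 - 38y2 - 38y3 - 28y4

Subject to:
  2y1 + 3y2 + 3y3 + 2y4 ≥ 11
  2y1 + 4y2 + 5y3 + 4y4 ≥ 19
  y1, y2, y3, y4 ≥ 0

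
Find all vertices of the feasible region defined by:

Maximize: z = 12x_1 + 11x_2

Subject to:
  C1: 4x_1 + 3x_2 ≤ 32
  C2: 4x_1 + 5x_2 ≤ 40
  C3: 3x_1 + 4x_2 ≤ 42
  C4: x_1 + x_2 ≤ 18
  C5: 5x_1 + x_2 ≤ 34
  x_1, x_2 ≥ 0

(0, 0), (6.8, 0), (6.364, 2.182), (5, 4), (0, 8)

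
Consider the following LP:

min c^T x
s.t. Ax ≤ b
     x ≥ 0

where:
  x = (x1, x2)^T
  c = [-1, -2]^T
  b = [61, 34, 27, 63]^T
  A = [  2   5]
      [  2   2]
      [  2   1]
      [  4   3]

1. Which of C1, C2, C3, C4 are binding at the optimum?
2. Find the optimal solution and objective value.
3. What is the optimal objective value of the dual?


1. C1, C2
2. x1 = 8, x2 = 9, z = -26
3. -26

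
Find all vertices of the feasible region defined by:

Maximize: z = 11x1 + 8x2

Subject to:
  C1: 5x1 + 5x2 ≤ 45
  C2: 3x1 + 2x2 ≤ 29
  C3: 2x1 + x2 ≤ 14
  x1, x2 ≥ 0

(0, 0), (7, 0), (5, 4), (0, 9)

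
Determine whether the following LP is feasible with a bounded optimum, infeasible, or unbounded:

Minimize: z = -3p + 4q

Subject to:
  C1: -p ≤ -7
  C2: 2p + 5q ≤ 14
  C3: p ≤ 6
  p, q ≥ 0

Infeasible (no feasible solution exists)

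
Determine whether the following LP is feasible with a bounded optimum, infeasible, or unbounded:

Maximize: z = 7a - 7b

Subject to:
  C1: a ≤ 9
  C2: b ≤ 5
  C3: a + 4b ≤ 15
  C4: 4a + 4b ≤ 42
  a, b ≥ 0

Feasible with a bounded optimal solution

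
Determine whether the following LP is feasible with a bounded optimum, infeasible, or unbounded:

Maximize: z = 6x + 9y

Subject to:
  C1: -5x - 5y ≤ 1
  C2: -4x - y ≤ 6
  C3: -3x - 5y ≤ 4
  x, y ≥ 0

Unbounded (objective can increase without bound)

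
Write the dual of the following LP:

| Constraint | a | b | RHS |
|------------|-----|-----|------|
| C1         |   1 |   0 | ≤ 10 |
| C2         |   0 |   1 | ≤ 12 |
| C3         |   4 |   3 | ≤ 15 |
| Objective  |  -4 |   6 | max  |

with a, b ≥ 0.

Primal max cᵀx s.t. Ax ≤ b, x ≥ 0  →  Dual min bᵀy s.t. Aᵀy ≥ c, y ≥ 0.

Minimize: z = 10y1 + 12y2 + 15y3

Subject to:
  y1 + 4y3 ≥ -4
  y2 + 3y3 ≥ 6
  y1, y2, y3 ≥ 0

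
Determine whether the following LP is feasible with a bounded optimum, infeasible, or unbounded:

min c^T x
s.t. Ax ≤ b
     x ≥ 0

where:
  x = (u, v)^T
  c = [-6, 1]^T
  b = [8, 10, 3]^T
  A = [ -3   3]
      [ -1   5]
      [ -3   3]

Unbounded (objective can decrease without bound)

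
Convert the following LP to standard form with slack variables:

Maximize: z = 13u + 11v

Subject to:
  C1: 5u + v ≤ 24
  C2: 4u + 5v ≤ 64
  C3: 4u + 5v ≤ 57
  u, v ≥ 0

max z = 13u + 11v

s.t.
  5u + v + s1 = 24
  4u + 5v + s2 = 64
  4u + 5v + s3 = 57
  u, v, s1, s2, s3 ≥ 0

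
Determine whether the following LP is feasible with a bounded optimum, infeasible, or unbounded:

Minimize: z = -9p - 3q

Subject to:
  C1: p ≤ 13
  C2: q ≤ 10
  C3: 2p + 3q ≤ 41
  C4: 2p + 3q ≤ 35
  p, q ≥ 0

Feasible with a bounded optimal solution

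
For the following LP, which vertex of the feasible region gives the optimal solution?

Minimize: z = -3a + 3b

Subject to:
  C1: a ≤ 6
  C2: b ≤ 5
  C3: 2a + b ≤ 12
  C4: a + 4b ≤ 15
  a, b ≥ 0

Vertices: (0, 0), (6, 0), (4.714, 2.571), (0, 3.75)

Evaluate the objective at each vertex of the feasible region:
  z(0, 0) = 0
  z(6, 0) = -18  ←
  z(4.714, 2.571) = -6.429
  z(0, 3.75) = 11.25
The minimum is at a = 6, b = 0.

(6, 0)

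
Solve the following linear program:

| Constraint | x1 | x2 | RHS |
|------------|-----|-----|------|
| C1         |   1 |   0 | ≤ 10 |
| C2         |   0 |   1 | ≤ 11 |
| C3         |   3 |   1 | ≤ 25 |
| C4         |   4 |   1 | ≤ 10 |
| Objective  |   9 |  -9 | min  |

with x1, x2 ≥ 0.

Evaluate the objective at each vertex of the feasible region:
  z(0, 0) = 0
  z(2.5, 0) = 22.5
  z(0, 10) = -90  ←
The minimum is at x1 = 0, x2 = 10.

x1 = 0, x2 = 10, z = -90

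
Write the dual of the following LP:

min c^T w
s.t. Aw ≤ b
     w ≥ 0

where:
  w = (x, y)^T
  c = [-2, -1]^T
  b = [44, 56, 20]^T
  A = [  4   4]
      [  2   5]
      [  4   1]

Primal min cᵀx s.t. Ax ≤ b, x ≥ 0  →  Dual max −bᵀy s.t. Aᵀy ≥ −c, y ≥ 0.

Maximize: z = -44y1 - 56y2 - 20y3

Subject to:
  4y1 + 2y2 + 4y3 ≥ 2
  4y1 + 5y2 + y3 ≥ 1
  y1, y2, y3 ≥ 0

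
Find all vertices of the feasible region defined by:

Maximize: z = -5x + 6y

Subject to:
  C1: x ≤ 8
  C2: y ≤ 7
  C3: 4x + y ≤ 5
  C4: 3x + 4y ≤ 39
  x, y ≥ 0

(0, 0), (1.25, 0), (0, 5)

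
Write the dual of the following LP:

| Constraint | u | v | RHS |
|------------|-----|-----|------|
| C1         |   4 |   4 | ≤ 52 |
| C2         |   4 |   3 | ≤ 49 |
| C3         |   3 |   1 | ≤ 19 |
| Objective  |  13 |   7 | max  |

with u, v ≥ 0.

Primal max cᵀx s.t. Ax ≤ b, x ≥ 0  →  Dual min bᵀy s.t. Aᵀy ≥ c, y ≥ 0.

Minimize: z = 52y1 + 49y2 + 19y3

Subject to:
  4y1 + 4y2 + 3y3 ≥ 13
  4y1 + 3y2 + y3 ≥ 7
  y1, y2, y3 ≥ 0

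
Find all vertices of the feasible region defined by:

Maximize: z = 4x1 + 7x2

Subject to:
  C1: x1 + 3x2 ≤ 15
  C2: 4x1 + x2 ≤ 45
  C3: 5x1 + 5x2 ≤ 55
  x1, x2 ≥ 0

(0, 0), (11, 0), (9, 2), (0, 5)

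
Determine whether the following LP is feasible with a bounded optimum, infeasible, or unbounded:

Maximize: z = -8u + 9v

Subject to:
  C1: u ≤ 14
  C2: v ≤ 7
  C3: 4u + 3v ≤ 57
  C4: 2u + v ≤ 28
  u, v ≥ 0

Feasible with a bounded optimal solution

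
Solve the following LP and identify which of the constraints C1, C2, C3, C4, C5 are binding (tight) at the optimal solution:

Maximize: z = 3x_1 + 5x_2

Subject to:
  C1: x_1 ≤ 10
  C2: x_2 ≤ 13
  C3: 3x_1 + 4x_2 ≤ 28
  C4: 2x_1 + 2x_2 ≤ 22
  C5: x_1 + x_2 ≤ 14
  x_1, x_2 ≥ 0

At x_1 = 0, x_2 = 7, compute slack b - a·x for each constraint:
  C1: 10 − 0 = 10  (slack)
  C2: 13 − 7 = 6  (slack)
  C3: 28 − 28 = 0  (binding)
  C4: 22 − 14 = 8  (slack)
  C5: 14 − 7 = 7  (slack)

Optimal: x_1 = 0, x_2 = 7
Binding: C3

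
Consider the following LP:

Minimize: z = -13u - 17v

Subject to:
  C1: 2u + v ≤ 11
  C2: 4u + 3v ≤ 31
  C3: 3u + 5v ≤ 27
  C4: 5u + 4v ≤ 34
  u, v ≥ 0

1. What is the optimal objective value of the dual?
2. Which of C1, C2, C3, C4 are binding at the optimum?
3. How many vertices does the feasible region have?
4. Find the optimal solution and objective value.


1. -103
2. C1, C3
3. 4
4. u = 4, v = 3, z = -103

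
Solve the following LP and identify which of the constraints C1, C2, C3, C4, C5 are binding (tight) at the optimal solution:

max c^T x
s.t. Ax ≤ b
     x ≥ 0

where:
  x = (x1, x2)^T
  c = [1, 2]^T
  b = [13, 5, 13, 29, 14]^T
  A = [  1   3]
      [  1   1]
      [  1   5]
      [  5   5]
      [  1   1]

At x1 = 3, x2 = 2, compute slack b - a·x for each constraint:
  C1: 13 − 9 = 4  (slack)
  C2: 5 − 5 = 0  (binding)
  C3: 13 − 13 = 0  (binding)
  C4: 29 − 25 = 4  (slack)
  C5: 14 − 5 = 9  (slack)

Optimal: x1 = 3, x2 = 2
Binding: C2, C3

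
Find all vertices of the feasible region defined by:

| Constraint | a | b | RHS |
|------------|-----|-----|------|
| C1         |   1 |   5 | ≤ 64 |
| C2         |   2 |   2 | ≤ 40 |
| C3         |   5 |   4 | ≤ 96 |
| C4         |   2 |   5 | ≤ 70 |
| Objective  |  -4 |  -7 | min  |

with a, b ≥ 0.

(0, 0), (19.2, 0), (16, 4), (10, 10), (6, 11.6), (0, 12.8)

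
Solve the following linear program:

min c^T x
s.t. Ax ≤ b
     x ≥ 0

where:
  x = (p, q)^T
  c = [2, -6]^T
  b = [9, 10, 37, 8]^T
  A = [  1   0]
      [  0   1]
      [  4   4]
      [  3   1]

Evaluate the objective at each vertex of the feasible region:
  z(0, 0) = 0
  z(2.667, 0) = 5.333
  z(0, 8) = -48  ←
The minimum is at p = 0, q = 8.

p = 0, q = 8, z = -48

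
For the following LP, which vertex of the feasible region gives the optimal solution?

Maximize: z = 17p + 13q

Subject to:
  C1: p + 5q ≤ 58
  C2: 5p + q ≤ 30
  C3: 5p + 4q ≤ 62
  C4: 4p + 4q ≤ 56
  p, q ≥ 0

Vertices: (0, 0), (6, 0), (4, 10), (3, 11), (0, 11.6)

Evaluate the objective at each vertex of the feasible region:
  z(0, 0) = 0
  z(6, 0) = 102
  z(4, 10) = 198  ←
  z(3, 11) = 194
  z(0, 11.6) = 150.8
The maximum is at p = 4, q = 10.

(4, 10)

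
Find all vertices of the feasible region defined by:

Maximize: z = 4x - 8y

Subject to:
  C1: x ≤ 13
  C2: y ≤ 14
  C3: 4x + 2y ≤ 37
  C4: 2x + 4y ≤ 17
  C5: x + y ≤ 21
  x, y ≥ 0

(0, 0), (8.5, 0), (0, 4.25)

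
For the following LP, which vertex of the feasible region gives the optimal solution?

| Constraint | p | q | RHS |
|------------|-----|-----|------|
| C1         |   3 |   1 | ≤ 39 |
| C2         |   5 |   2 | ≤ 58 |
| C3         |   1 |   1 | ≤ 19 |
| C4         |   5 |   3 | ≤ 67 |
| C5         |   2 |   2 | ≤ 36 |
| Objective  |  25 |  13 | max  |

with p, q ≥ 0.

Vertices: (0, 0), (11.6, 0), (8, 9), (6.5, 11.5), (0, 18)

Evaluate the objective at each vertex of the feasible region:
  z(0, 0) = 0
  z(11.6, 0) = 290
  z(8, 9) = 317  ←
  z(6.5, 11.5) = 312
  z(0, 18) = 234
The maximum is at p = 8, q = 9.

(8, 9)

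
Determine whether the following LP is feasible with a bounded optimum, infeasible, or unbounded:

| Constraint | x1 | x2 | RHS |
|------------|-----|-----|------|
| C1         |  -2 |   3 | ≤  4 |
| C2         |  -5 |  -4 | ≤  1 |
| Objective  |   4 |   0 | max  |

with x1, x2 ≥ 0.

Unbounded (objective can increase without bound)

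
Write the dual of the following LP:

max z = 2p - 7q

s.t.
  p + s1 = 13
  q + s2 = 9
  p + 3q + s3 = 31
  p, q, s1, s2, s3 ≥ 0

Primal max cᵀx s.t. Ax ≤ b, x ≥ 0  →  Dual min bᵀy s.t. Aᵀy ≥ c, y ≥ 0.

Minimize: z = 13y1 + 9y2 + 31y3

Subject to:
  y1 + y3 ≥ 2
  y2 + 3y3 ≥ -7
  y1, y2, y3 ≥ 0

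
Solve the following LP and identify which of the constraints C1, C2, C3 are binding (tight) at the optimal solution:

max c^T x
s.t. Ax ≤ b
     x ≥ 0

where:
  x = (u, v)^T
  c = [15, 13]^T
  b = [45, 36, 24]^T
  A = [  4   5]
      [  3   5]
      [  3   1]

At u = 7, v = 3, compute slack b - a·x for each constraint:
  C1: 45 − 43 = 2  (slack)
  C2: 36 − 36 = 0  (binding)
  C3: 24 − 24 = 0  (binding)

Optimal: u = 7, v = 3
Binding: C2, C3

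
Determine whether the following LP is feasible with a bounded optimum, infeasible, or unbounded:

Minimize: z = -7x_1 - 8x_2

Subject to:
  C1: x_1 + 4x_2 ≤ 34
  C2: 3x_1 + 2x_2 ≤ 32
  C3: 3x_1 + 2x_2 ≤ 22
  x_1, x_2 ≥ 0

Feasible with a bounded optimal solution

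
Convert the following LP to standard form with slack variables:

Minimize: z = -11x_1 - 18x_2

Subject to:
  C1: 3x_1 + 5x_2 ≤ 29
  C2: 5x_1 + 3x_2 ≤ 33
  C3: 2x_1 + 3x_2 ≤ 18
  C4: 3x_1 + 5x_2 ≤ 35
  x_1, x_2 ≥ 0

min z = -11x_1 - 18x_2

s.t.
  3x_1 + 5x_2 + s1 = 29
  5x_1 + 3x_2 + s2 = 33
  2x_1 + 3x_2 + s3 = 18
  3x_1 + 5x_2 + s4 = 35
  x_1, x_2, s1, s2, s3, s4 ≥ 0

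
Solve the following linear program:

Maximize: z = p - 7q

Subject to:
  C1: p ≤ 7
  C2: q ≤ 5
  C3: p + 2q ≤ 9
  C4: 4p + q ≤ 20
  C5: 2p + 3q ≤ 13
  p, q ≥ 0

Evaluate the objective at each vertex of the feasible region:
  z(0, 0) = 0
  z(5, 0) = 5  ←
  z(4.7, 1.2) = -3.7
  z(0, 4.333) = -30.33
The maximum is at p = 5, q = 0.

p = 5, q = 0, z = 5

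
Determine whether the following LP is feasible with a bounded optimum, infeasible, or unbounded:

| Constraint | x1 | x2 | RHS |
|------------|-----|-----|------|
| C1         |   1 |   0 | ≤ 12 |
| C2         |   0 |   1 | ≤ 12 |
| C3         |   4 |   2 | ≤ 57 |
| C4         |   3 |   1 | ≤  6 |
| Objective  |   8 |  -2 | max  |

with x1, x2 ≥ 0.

Feasible with a bounded optimal solution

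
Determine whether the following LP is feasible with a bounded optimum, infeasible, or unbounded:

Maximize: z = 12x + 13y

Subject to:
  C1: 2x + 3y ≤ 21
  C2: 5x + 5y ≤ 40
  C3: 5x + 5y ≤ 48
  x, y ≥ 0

Feasible with a bounded optimal solution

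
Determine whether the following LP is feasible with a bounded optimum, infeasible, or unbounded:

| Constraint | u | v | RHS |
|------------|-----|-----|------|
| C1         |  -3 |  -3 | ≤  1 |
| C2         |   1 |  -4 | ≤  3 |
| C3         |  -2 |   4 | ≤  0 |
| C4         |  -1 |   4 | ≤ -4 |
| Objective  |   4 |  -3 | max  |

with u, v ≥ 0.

Infeasible (no feasible solution exists)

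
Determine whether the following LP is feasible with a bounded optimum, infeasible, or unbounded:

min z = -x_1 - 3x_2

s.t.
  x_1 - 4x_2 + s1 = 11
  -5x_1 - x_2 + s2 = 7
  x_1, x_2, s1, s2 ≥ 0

Unbounded (objective can decrease without bound)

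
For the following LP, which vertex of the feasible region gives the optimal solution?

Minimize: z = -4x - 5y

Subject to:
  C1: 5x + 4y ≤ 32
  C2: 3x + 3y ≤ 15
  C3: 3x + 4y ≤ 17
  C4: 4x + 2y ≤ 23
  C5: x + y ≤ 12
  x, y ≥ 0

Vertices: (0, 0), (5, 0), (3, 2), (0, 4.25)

Evaluate the objective at each vertex of the feasible region:
  z(0, 0) = 0
  z(5, 0) = -20
  z(3, 2) = -22  ←
  z(0, 4.25) = -21.25
The minimum is at x = 3, y = 2.

(3, 2)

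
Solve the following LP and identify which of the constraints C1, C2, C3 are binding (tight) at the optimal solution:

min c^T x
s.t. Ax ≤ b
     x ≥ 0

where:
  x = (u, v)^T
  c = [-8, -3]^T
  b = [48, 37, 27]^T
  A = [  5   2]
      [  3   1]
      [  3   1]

At u = 6, v = 9, compute slack b - a·x for each constraint:
  C1: 48 − 48 = 0  (binding)
  C2: 37 − 27 = 10  (slack)
  C3: 27 − 27 = 0  (binding)

Optimal: u = 6, v = 9
Binding: C1, C3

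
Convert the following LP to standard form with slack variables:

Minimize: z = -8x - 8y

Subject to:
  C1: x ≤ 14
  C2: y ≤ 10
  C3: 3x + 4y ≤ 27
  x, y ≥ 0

min z = -8x - 8y

s.t.
  x + s1 = 14
  y + s2 = 10
  3x + 4y + s3 = 27
  x, y, s1, s2, s3 ≥ 0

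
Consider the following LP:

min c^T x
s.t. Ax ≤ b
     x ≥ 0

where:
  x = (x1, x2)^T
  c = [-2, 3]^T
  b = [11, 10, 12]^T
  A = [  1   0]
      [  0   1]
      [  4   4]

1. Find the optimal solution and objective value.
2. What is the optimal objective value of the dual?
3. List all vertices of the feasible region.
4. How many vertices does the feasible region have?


1. x1 = 3, x2 = 0, z = -6
2. -6
3. (0, 0), (3, 0), (0, 3)
4. 3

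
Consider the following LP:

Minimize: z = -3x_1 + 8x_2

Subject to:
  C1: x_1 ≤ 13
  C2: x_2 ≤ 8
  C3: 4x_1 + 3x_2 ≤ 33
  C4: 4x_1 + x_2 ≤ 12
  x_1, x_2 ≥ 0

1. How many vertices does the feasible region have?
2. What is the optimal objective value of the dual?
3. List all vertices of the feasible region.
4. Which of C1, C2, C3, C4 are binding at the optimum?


1. 4
2. -9
3. (0, 0), (3, 0), (1, 8), (0, 8)
4. C4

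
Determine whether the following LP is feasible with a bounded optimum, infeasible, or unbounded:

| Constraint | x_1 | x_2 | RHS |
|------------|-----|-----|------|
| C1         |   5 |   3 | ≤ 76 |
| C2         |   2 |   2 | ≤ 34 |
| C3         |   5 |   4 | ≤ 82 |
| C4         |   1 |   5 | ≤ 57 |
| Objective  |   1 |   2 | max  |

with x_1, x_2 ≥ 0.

Feasible with a bounded optimal solution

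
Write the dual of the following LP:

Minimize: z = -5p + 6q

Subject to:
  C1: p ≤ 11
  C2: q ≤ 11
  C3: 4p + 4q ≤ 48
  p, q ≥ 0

Primal min cᵀx s.t. Ax ≤ b, x ≥ 0  →  Dual max −bᵀy s.t. Aᵀy ≥ −c, y ≥ 0.

Maximize: z = -11y1 - 11y2 - 48y3

Subject to:
  y1 + 4y3 ≥ 5
  y2 + 4y3 ≥ -6
  y1, y2, y3 ≥ 0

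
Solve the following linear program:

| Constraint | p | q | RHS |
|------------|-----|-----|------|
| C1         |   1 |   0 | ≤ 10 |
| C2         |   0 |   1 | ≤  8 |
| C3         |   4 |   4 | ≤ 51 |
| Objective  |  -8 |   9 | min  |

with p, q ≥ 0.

Evaluate the objective at each vertex of the feasible region:
  z(0, 0) = 0
  z(10, 0) = -80  ←
  z(10, 2.75) = -55.25
  z(4.75, 8) = 34
  z(0, 8) = 72
The minimum is at p = 10, q = 0.

p = 10, q = 0, z = -80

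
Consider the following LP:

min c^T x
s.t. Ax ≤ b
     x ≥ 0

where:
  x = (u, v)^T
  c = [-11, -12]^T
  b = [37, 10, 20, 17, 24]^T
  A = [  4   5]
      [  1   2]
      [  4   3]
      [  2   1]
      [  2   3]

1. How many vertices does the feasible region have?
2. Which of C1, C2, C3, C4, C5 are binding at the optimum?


1. 4
2. C2, C3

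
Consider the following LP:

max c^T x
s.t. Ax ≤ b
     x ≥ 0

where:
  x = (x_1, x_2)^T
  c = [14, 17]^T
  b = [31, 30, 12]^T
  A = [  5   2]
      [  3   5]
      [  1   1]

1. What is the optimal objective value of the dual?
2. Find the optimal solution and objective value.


1. 121
2. x_1 = 5, x_2 = 3, z = 121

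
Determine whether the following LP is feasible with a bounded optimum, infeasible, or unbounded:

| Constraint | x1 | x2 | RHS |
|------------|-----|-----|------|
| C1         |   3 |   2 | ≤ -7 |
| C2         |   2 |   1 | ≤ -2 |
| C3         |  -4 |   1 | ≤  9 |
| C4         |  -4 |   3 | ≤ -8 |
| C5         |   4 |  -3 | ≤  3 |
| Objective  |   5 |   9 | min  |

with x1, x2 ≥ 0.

Infeasible (no feasible solution exists)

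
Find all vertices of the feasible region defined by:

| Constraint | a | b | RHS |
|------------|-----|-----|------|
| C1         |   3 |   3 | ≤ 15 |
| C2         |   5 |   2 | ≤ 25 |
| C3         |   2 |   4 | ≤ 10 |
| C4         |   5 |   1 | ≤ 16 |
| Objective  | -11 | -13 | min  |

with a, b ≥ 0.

(0, 0), (3.2, 0), (3, 1), (0, 2.5)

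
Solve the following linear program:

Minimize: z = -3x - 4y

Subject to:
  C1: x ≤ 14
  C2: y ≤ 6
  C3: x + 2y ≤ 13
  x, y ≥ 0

Evaluate the objective at each vertex of the feasible region:
  z(0, 0) = 0
  z(13, 0) = -39  ←
  z(1, 6) = -27
  z(0, 6) = -24
The minimum is at x = 13, y = 0.

x = 13, y = 0, z = -39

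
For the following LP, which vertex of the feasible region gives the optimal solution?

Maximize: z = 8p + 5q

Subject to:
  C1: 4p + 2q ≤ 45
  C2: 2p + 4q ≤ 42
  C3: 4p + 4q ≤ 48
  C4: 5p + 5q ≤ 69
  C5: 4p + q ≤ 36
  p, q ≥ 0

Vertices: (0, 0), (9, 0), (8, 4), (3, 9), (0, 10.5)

Evaluate the objective at each vertex of the feasible region:
  z(0, 0) = 0
  z(9, 0) = 72
  z(8, 4) = 84  ←
  z(3, 9) = 69
  z(0, 10.5) = 52.5
The maximum is at p = 8, q = 4.

(8, 4)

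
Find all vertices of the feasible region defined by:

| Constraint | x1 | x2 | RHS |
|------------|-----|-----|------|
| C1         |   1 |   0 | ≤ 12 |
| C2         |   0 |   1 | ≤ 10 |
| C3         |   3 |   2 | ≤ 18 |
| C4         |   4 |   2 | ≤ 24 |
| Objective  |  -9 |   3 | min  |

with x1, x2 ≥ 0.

(0, 0), (6, 0), (0, 9)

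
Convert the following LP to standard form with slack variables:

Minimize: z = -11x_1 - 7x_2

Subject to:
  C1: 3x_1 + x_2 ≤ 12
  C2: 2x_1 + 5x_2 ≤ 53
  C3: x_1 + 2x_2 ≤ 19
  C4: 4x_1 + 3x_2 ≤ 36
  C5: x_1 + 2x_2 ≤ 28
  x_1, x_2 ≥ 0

min z = -11x_1 - 7x_2

s.t.
  3x_1 + x_2 + s1 = 12
  2x_1 + 5x_2 + s2 = 53
  x_1 + 2x_2 + s3 = 19
  4x_1 + 3x_2 + s4 = 36
  x_1 + 2x_2 + s5 = 28
  x_1, x_2, s1, s2, s3, s4, s5 ≥ 0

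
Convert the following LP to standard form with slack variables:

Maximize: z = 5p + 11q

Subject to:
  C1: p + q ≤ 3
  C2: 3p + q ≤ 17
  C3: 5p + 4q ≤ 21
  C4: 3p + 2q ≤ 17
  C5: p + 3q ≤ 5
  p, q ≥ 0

max z = 5p + 11q

s.t.
  p + q + s1 = 3
  3p + q + s2 = 17
  5p + 4q + s3 = 21
  3p + 2q + s4 = 17
  p + 3q + s5 = 5
  p, q, s1, s2, s3, s4, s5 ≥ 0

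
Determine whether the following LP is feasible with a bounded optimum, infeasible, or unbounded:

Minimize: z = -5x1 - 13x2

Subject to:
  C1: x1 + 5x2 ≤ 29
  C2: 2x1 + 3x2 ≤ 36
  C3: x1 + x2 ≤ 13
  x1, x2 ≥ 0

Feasible with a bounded optimal solution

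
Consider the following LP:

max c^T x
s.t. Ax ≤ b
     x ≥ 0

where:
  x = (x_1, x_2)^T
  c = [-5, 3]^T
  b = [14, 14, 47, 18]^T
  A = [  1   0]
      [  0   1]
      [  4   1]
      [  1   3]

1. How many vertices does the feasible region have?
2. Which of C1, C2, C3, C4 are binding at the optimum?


1. 4
2. C4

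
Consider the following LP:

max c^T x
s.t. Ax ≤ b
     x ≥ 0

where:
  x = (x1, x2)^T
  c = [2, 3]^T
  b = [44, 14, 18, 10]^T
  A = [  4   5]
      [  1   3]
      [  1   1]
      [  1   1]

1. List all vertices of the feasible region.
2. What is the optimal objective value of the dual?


1. (0, 0), (10, 0), (8, 2), (0, 4.667)
2. 22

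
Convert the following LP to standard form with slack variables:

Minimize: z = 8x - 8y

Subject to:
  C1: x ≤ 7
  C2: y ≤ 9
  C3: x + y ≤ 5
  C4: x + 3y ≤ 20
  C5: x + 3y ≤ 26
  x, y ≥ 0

min z = 8x - 8y

s.t.
  x + s1 = 7
  y + s2 = 9
  x + y + s3 = 5
  x + 3y + s4 = 20
  x + 3y + s5 = 26
  x, y, s1, s2, s3, s4, s5 ≥ 0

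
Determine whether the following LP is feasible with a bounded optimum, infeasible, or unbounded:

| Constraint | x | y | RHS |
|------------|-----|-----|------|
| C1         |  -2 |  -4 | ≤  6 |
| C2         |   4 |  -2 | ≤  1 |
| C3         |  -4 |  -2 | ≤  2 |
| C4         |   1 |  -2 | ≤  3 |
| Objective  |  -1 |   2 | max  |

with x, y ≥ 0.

Unbounded (objective can increase without bound)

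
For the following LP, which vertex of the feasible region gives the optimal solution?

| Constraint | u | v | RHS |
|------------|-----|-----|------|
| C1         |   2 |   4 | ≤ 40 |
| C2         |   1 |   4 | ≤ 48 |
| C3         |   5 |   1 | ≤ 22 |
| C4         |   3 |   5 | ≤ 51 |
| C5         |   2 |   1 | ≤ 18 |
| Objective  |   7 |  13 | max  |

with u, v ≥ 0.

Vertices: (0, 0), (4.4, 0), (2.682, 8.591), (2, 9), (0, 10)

Evaluate the objective at each vertex of the feasible region:
  z(0, 0) = 0
  z(4.4, 0) = 30.8
  z(2.682, 8.591) = 130.5
  z(2, 9) = 131  ←
  z(0, 10) = 130
The maximum is at u = 2, v = 9.

(2, 9)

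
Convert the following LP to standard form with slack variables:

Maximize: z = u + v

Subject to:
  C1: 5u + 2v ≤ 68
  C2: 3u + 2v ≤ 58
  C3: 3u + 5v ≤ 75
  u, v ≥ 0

max z = u + v

s.t.
  5u + 2v + s1 = 68
  3u + 2v + s2 = 58
  3u + 5v + s3 = 75
  u, v, s1, s2, s3 ≥ 0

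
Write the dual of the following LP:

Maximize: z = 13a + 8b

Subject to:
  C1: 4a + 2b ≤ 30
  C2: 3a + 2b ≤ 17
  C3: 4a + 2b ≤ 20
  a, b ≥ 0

Primal max cᵀx s.t. Ax ≤ b, x ≥ 0  →  Dual min bᵀy s.t. Aᵀy ≥ c, y ≥ 0.

Minimize: z = 30y1 + 17y2 + 20y3

Subject to:
  4y1 + 3y2 + 4y3 ≥ 13
  2y1 + 2y2 + 2y3 ≥ 8
  y1, y2, y3 ≥ 0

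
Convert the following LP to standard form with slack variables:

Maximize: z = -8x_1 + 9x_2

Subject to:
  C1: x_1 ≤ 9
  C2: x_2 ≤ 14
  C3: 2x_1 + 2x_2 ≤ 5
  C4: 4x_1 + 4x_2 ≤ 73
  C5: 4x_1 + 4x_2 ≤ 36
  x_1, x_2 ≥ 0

max z = -8x_1 + 9x_2

s.t.
  x_1 + s1 = 9
  x_2 + s2 = 14
  2x_1 + 2x_2 + s3 = 5
  4x_1 + 4x_2 + s4 = 73
  4x_1 + 4x_2 + s5 = 36
  x_1, x_2, s1, s2, s3, s4, s5 ≥ 0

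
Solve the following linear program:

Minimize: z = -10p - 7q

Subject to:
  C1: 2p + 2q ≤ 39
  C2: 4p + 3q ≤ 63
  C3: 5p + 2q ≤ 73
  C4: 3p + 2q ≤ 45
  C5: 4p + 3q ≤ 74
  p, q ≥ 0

Evaluate the objective at each vertex of the feasible region:
  z(0, 0) = 0
  z(14.6, 0) = -146
  z(14, 1.5) = -150.5
  z(9, 9) = -153  ←
  z(4.5, 15) = -150
  z(0, 19.5) = -136.5
The minimum is at p = 9, q = 9.

p = 9, q = 9, z = -153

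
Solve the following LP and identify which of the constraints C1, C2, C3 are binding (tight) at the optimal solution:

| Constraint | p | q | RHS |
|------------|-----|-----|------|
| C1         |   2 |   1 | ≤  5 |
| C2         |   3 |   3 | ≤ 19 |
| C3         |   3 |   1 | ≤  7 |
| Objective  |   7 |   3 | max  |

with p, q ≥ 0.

At p = 2, q = 1, compute slack b - a·x for each constraint:
  C1: 5 − 5 = 0  (binding)
  C2: 19 − 9 = 10  (slack)
  C3: 7 − 7 = 0  (binding)

Optimal: p = 2, q = 1
Binding: C1, C3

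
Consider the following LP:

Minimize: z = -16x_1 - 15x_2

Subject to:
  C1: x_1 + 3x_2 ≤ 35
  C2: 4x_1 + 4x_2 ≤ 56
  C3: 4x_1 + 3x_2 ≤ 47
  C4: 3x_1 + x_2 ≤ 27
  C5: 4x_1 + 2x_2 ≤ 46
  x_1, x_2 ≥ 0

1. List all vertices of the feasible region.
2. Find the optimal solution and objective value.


1. (0, 0), (9, 0), (6.8, 6.6), (5, 9), (3.5, 10.5), (0, 11.67)
2. x_1 = 5, x_2 = 9, z = -215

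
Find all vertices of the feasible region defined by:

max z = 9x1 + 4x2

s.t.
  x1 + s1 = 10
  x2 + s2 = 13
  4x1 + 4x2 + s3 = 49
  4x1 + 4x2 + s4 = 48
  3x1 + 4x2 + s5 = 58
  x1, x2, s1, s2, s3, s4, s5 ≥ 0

(0, 0), (10, 0), (10, 2), (0, 12)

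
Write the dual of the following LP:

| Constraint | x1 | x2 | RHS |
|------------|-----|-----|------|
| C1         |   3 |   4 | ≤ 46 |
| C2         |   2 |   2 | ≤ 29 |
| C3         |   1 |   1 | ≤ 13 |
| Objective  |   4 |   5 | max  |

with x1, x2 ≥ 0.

Primal max cᵀx s.t. Ax ≤ b, x ≥ 0  →  Dual min bᵀy s.t. Aᵀy ≥ c, y ≥ 0.

Minimize: z = 46y1 + 29y2 + 13y3

Subject to:
  3y1 + 2y2 + y3 ≥ 4
  4y1 + 2y2 + y3 ≥ 5
  y1, y2, y3 ≥ 0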